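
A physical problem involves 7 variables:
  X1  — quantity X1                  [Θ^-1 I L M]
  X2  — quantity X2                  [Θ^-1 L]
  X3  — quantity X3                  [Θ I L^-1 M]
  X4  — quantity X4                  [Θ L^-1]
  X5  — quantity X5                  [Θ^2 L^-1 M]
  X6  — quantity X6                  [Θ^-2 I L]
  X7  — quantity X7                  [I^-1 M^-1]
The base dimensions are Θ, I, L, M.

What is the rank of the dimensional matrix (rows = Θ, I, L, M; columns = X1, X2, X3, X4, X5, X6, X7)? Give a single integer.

Dimensional matrix (Θ×I×L×M by X1×X2×X3×X4×X5×X6×X7):
  Θ: [-1 -1  1  1  2 -2  0]
  I: [ 1  0  1  0  0  1 -1]
  L: [ 1  1 -1 -1 -1  1  0]
  M: [ 1  0  1  0  1  0 -1]
Echelon form has 3 nonzero rows (pivots: X1,X2,X5)

3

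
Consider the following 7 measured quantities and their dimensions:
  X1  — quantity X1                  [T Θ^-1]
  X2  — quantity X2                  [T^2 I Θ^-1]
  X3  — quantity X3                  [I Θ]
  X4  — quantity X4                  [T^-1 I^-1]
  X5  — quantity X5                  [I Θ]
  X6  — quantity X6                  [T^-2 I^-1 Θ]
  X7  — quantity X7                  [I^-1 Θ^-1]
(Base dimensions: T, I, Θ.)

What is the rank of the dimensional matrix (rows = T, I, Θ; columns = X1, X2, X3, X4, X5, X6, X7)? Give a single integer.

Dimensional matrix (T×I×Θ by X1×X2×X3×X4×X5×X6×X7):
  T: [ 1  2  0 -1  0 -2  0]
  I: [ 0  1  1 -1  1 -1 -1]
  Θ: [-1 -1  1  0  1  1 -1]
Echelon form has 2 nonzero rows (pivots: X1,X2)

2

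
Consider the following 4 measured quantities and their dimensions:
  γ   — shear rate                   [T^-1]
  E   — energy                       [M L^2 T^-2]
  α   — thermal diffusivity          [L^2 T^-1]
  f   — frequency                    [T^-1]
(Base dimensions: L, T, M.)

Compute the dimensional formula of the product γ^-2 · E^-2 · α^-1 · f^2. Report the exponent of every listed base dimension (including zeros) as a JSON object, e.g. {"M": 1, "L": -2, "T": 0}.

Exponent matrix [L,T,M] × [γ,E,α,f]:
  L: [ 0  2  2  0]
  T: [-1 -2 -1 -1]
  M: [ 0  1  0  0]
  [L]: (-2)·0+(-2)·2+(-1)·2+(2)·0 = -6
  [T]: (-2)·-1+(-2)·-2+(-1)·-1+(2)·-1 = 5
  [M]: (-2)·0+(-2)·1+(-1)·0+(2)·0 = -2
⇒ L^-6 T^5 M^-2

{"L": -6, "T": 5, "M": -2}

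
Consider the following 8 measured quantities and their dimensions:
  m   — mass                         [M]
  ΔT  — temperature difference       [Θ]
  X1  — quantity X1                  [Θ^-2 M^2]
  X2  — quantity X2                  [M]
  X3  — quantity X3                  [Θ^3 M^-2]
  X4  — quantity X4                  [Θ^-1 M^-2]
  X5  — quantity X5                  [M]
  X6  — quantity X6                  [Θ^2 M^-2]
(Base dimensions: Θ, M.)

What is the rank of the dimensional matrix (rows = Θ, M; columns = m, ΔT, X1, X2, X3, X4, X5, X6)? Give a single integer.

Write exponents as rows Θ,M / cols m,ΔT,X1,X2,X3,X4,X5,X6:
  Θ: [ 0  1 -2  0  3 -1  0  2]
  M: [ 1  0  2  1 -2 -2  1 -2]
RREF → pivots at {m,ΔT} ⇒ r = 2

2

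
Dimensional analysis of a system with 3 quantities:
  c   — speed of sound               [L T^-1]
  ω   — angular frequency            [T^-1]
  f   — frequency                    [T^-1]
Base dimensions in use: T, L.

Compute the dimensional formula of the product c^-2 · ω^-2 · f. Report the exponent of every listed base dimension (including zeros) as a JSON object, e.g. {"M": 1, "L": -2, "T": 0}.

{"T": 3, "L": -2}

Exponent matrix [T,L] × [c,ω,f]:
  T: [-1 -1 -1]
  L: [ 1  0  0]
  [T]: (-2)·-1+(-2)·-1+(1)·-1 = 3
  [L]: (-2)·1+(-2)·0+(1)·0 = -2
⇒ T^3 L^-2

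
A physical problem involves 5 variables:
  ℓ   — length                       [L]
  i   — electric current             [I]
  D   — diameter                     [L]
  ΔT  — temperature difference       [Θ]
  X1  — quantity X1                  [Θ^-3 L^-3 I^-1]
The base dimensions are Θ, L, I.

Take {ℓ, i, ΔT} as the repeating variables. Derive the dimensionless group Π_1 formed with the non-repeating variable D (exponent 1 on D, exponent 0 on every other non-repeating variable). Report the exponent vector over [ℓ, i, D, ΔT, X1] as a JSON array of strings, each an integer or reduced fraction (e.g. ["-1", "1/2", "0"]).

["-1", "0", "1", "0", "0"]

Dimensional matrix (Θ×L×I by ℓ×i×D×ΔT×X1):
  Θ: [ 0  0  0  1 -3]
  L: [ 1  0  1  0 -3]
  I: [ 0  1  0  0 -1]
RREF → pivots at {ℓ,i,ΔT} ⇒ r = 3
Repeat: ℓ,i,ΔT; free: D,X1
RREF:
  r0: [   1    0    1    0   -3]
  r1: [   0    1    0    0   -1]
  r2: [   0    0    0    1   -3]
Fix exponent of D at 1, X1 at 0; solve each RREF row for its pivot's exponent:
  r0: exp(ℓ) + (1)·1 = 0 ⇒ exp(ℓ) = -1
  r1: exp(i) + (0)·1 = 0 ⇒ exp(i) = 0
  r2: exp(ΔT) + (0)·1 = 0 ⇒ exp(ΔT) = 0
Π_1 = ℓ^-1 · D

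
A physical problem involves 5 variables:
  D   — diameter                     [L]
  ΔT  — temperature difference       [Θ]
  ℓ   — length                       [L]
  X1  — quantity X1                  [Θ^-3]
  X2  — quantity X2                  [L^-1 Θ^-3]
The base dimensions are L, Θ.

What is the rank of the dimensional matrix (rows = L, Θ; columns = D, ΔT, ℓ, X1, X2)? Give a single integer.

Write exponents as rows L,Θ / cols D,ΔT,ℓ,X1,X2:
  L: [ 1  0  1  0 -1]
  Θ: [ 0  1  0 -3 -3]
Row reduction gives pivot columns D,ΔT; rank = 2

2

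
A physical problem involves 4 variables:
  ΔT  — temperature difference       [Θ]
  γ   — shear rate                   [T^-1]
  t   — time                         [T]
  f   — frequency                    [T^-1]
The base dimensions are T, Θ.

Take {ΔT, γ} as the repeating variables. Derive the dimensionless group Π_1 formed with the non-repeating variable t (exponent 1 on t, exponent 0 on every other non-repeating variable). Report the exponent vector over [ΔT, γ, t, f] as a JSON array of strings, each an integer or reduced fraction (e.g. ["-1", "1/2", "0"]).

["0", "1", "1", "0"]

Dimensional matrix (T×Θ by ΔT×γ×t×f):
  T: [ 0 -1  1 -1]
  Θ: [ 1  0  0  0]
RREF → pivots at {ΔT,γ} ⇒ r = 2
Pivot set = {ΔT,γ}, free = {t,f}
RREF:
  r0: [   1    0    0    0]
  r1: [   0    1   -1    1]
Fix exponent of t at 1, f at 0; solve each RREF row for its pivot's exponent:
  r0: exp(ΔT) + (0)·1 = 0 ⇒ exp(ΔT) = 0
  r1: exp(γ) + (-1)·1 = 0 ⇒ exp(γ) = 1
Π_1 = γ · t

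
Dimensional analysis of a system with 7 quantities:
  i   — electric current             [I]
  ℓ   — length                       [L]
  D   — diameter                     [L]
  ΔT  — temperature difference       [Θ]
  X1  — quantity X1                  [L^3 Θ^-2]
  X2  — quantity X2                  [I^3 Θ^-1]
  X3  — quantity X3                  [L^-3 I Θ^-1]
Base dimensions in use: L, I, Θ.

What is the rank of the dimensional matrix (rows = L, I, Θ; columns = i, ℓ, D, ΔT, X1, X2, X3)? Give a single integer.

3

Dimensional matrix (L×I×Θ by i×ℓ×D×ΔT×X1×X2×X3):
  L: [ 0  1  1  0  3  0 -3]
  I: [ 1  0  0  0  0  3  1]
  Θ: [ 0  0  0  1 -2 -1 -1]
Row reduction gives pivot columns i,ℓ,ΔT; rank = 3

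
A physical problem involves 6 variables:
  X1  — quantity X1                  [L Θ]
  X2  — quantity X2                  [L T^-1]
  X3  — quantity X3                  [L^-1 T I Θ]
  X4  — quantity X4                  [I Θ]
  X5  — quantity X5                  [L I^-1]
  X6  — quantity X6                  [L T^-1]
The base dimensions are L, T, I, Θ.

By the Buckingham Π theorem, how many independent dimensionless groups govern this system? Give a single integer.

3

Write exponents as rows L,T,I,Θ / cols X1,X2,X3,X4,X5,X6:
  L: [ 1  1 -1  0  1  1]
  T: [ 0 -1  1  0  0 -1]
  I: [ 0  0  1  1 -1  0]
  Θ: [ 1  0  1  1  0  0]
Row reduction gives pivot columns X1,X2,X3; rank = 3
6 vars − rank 3 = 3 Π groups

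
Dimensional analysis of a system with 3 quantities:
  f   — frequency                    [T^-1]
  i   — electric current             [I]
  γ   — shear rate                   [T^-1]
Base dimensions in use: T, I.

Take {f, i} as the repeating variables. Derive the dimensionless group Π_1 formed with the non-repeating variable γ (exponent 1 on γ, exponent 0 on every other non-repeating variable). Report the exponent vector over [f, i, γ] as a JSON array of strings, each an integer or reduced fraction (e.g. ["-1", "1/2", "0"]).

Write exponents as rows T,I / cols f,i,γ:
  T: [-1  0 -1]
  I: [ 0  1  0]
Row reduction gives pivot columns f,i; rank = 2
Repeat: f,i; free: γ
RREF:
  r0: [   1    0    1]
  r1: [   0    1    0]
Fix exponent of γ at 1; solve each RREF row for its pivot's exponent:
  r0: exp(f) + (1)·1 = 0 ⇒ exp(f) = -1
  r1: exp(i) + (0)·1 = 0 ⇒ exp(i) = 0
Π_1 = f^-1 · γ

["-1", "0", "1"]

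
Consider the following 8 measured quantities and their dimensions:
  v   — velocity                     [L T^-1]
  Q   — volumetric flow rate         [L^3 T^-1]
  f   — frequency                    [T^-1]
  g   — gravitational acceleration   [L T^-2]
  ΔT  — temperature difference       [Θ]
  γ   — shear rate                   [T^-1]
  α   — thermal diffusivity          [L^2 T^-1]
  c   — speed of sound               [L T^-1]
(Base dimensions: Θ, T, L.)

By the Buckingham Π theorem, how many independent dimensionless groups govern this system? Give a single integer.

5

Exponent matrix [Θ,T,L] × [v,Q,f,g,ΔT,γ,α,c]:
  Θ: [ 0  0  0  0  1  0  0  0]
  T: [-1 -1 -1 -2  0 -1 -1 -1]
  L: [ 1  3  0  1  0  0  2  1]
Echelon form has 3 nonzero rows (pivots: v,Q,ΔT)
Π count = n − r = 8 − 3 = 5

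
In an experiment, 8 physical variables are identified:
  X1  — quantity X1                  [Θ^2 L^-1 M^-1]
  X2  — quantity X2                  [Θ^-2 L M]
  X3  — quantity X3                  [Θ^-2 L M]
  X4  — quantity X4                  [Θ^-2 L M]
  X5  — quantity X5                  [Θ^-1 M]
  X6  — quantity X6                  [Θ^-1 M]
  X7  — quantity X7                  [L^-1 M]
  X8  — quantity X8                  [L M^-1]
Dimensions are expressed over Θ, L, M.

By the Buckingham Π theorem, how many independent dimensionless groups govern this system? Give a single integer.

6

Dimensional matrix (Θ×L×M by X1×X2×X3×X4×X5×X6×X7×X8):
  Θ: [ 2 -2 -2 -2 -1 -1  0  0]
  L: [-1  1  1  1  0  0 -1  1]
  M: [-1  1  1  1  1  1  1 -1]
Echelon form has 2 nonzero rows (pivots: X1,X5)
n=8, r=2 ⇒ 6 dimensionless groups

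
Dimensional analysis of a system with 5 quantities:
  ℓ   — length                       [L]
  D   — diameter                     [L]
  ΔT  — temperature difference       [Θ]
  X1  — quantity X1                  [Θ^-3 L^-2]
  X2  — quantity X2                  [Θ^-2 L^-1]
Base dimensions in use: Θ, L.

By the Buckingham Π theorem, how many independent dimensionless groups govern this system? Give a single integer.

3

Write exponents as rows Θ,L / cols ℓ,D,ΔT,X1,X2:
  Θ: [ 0  0  1 -3 -2]
  L: [ 1  1  0 -2 -1]
Echelon form has 2 nonzero rows (pivots: ℓ,ΔT)
Π count = n − r = 5 − 2 = 3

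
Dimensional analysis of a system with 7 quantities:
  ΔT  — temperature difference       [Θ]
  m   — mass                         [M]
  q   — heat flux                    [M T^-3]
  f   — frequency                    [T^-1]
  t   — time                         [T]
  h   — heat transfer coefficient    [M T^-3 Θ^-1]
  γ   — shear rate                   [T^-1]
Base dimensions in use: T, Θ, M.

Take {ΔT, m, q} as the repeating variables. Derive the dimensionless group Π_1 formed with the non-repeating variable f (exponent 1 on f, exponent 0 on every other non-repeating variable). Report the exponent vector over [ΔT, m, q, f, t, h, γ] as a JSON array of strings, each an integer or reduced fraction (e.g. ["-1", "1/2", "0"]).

Write exponents as rows T,Θ,M / cols ΔT,m,q,f,t,h,γ:
  T: [ 0  0 -3 -1  1 -3 -1]
  Θ: [ 1  0  0  0  0 -1  0]
  M: [ 0  1  1  0  0  1  0]
Row reduction gives pivot columns ΔT,m,q; rank = 3
Pivot set = {ΔT,m,q}, free = {f,t,h,γ}
RREF:
  r0: [   1    0    0    0    0   -1    0]
  r1: [   0    1    0 -1/3  1/3    0 -1/3]
  r2: [   0    0    1  1/3 -1/3    1  1/3]
Fix exponent of f at 1, t at 0, h at 0, γ at 0; solve each RREF row for its pivot's exponent:
  r0: exp(ΔT) + (0)·1 = 0 ⇒ exp(ΔT) = 0
  r1: exp(m) + (-1/3)·1 = 0 ⇒ exp(m) = 1/3
  r2: exp(q) + (1/3)·1 = 0 ⇒ exp(q) = -1/3
Π_1 = m^(1/3) · q^(-1/3) · f

["0", "1/3", "-1/3", "1", "0", "0", "0"]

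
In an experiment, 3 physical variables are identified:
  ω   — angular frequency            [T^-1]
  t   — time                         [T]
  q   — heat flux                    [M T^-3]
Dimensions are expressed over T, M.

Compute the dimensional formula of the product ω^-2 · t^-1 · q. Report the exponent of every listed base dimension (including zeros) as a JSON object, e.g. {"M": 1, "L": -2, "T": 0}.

Dimensional matrix (T×M by ω×t×q):
  T: [-1  1 -3]
  M: [ 0  0  1]
  [T]: (-2)·-1+(-1)·1+(1)·-3 = -2
  [M]: (-2)·0+(-1)·0+(1)·1 = 1
⇒ T^-2 M

{"T": -2, "M": 1}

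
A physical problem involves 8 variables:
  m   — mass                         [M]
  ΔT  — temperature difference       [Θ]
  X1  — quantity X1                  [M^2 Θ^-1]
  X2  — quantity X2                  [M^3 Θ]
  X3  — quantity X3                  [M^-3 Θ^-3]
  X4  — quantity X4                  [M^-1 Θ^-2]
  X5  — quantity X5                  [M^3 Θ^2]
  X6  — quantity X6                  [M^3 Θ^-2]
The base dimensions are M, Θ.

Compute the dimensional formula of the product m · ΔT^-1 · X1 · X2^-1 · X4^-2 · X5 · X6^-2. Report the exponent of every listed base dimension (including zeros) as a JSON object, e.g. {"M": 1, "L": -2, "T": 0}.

{"M": -1, "Θ": 7}

Exponent matrix [M,Θ] × [m,ΔT,X1,X2,X3,X4,X5,X6]:
  M: [ 1  0  2  3 -3 -1  3  3]
  Θ: [ 0  1 -1  1 -3 -2  2 -2]
  [M]: (1)·1+(-1)·0+(1)·2+(-1)·3+(-2)·-1+(1)·3+(-2)·3 = -1
  [Θ]: (1)·0+(-1)·1+(1)·-1+(-1)·1+(-2)·-2+(1)·2+(-2)·-2 = 7
⇒ M^-1 Θ^7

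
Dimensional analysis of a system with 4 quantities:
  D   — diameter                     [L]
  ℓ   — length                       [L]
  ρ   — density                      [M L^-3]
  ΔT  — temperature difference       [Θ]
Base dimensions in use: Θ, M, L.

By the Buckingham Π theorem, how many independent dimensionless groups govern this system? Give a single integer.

Write exponents as rows Θ,M,L / cols D,ℓ,ρ,ΔT:
  Θ: [ 0  0  0  1]
  M: [ 0  0  1  0]
  L: [ 1  1 -3  0]
Echelon form has 3 nonzero rows (pivots: D,ρ,ΔT)
4 vars − rank 3 = 1 Π group

1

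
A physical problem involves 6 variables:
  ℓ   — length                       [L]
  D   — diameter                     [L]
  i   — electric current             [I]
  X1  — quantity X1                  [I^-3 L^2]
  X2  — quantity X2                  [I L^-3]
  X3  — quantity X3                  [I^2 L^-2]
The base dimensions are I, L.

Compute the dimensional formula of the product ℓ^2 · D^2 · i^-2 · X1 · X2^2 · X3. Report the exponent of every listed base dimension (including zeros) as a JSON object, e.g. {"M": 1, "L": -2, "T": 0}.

{"I": -1, "L": -2}

Exponent matrix [I,L] × [ℓ,D,i,X1,X2,X3]:
  I: [ 0  0  1 -3  1  2]
  L: [ 1  1  0  2 -3 -2]
  [I]: (2)·0+(2)·0+(-2)·1+(1)·-3+(2)·1+(1)·2 = -1
  [L]: (2)·1+(2)·1+(-2)·0+(1)·2+(2)·-3+(1)·-2 = -2
⇒ I^-1 L^-2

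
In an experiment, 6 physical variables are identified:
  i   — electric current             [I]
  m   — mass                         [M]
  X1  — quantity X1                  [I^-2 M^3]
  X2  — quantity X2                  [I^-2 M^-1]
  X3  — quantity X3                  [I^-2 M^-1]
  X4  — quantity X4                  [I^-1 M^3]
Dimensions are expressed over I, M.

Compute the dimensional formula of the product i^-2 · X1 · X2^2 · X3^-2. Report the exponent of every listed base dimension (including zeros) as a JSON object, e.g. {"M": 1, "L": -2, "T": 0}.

Exponent matrix [I,M] × [i,m,X1,X2,X3,X4]:
  I: [ 1  0 -2 -2 -2 -1]
  M: [ 0  1  3 -1 -1  3]
  [I]: (-2)·1+(1)·-2+(2)·-2+(-2)·-2 = -4
  [M]: (-2)·0+(1)·3+(2)·-1+(-2)·-1 = 3
⇒ I^-4 M^3

{"I": -4, "M": 3}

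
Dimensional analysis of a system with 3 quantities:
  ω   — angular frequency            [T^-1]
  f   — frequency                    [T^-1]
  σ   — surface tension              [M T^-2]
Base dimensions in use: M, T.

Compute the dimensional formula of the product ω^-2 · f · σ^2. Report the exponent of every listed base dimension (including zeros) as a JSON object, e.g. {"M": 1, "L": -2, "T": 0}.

Write exponents as rows M,T / cols ω,f,σ:
  M: [ 0  0  1]
  T: [-1 -1 -2]
  [M]: (-2)·0+(1)·0+(2)·1 = 2
  [T]: (-2)·-1+(1)·-1+(2)·-2 = -3
⇒ M^2 T^-3

{"M": 2, "T": -3}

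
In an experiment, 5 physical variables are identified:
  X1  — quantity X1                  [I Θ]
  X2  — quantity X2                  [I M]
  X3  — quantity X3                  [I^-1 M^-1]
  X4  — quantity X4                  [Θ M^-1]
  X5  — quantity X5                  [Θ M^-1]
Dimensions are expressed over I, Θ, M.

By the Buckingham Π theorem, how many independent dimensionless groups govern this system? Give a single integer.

3

Write exponents as rows I,Θ,M / cols X1,X2,X3,X4,X5:
  I: [ 1  1 -1  0  0]
  Θ: [ 1  0  0  1  1]
  M: [ 0  1 -1 -1 -1]
Echelon form has 2 nonzero rows (pivots: X1,X2)
5 vars − rank 2 = 3 Π groups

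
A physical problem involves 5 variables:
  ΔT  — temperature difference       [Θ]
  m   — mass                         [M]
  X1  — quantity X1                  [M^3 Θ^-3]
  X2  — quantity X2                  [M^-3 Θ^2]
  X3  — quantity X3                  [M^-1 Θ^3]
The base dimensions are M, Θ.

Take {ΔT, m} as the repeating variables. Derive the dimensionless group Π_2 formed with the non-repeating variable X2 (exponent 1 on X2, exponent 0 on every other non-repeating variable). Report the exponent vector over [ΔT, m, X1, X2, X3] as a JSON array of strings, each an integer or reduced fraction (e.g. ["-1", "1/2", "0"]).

Write exponents as rows M,Θ / cols ΔT,m,X1,X2,X3:
  M: [ 0  1  3 -3 -1]
  Θ: [ 1  0 -3  2  3]
RREF → pivots at {ΔT,m} ⇒ r = 2
Repeat: ΔT,m; free: X1,X2,X3
RREF:
  r0: [   1    0   -3    2    3]
  r1: [   0    1    3   -3   -1]
Fix exponent of X2 at 1, X1 at 0, X3 at 0; solve each RREF row for its pivot's exponent:
  r0: exp(ΔT) + (2)·1 = 0 ⇒ exp(ΔT) = -2
  r1: exp(m) + (-3)·1 = 0 ⇒ exp(m) = 3
Π_2 = ΔT^-2 · m^3 · X2

["-2", "3", "0", "1", "0"]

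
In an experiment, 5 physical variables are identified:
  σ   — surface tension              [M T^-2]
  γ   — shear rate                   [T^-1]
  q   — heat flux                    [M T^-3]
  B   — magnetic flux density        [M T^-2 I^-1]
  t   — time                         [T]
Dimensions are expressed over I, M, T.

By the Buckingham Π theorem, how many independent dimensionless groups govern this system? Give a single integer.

Dimensional matrix (I×M×T by σ×γ×q×B×t):
  I: [ 0  0  0 -1  0]
  M: [ 1  0  1  1  0]
  T: [-2 -1 -3 -2  1]
RREF → pivots at {σ,γ,B} ⇒ r = 3
n=5, r=3 ⇒ 2 dimensionless groups

2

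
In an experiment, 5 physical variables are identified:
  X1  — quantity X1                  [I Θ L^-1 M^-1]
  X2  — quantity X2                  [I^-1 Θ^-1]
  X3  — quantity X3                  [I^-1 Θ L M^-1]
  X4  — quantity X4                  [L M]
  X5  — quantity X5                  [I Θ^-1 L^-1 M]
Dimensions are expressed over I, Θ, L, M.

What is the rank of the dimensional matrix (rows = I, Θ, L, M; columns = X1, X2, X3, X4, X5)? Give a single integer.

Dimensional matrix (I×Θ×L×M by X1×X2×X3×X4×X5):
  I: [ 1 -1 -1  0  1]
  Θ: [ 1 -1  1  0 -1]
  L: [-1  0  1  1 -1]
  M: [-1  0 -1  1  1]
Row reduction gives pivot columns X1,X2,X3; rank = 3

3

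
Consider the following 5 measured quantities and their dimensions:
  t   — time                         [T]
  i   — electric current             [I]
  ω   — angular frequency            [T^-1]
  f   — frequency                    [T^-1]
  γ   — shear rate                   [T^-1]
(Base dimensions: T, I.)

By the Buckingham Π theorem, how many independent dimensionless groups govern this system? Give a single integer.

Exponent matrix [T,I] × [t,i,ω,f,γ]:
  T: [ 1  0 -1 -1 -1]
  I: [ 0  1  0  0  0]
Echelon form has 2 nonzero rows (pivots: t,i)
n=5, r=2 ⇒ 3 dimensionless groups

3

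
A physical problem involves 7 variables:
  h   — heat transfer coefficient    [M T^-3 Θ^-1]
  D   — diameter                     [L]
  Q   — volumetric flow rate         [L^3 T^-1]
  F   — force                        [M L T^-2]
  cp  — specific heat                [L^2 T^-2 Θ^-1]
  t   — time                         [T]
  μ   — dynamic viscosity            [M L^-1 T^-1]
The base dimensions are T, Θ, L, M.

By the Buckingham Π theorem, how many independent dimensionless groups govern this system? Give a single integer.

Dimensional matrix (T×Θ×L×M by h×D×Q×F×cp×t×μ):
  T: [-3  0 -1 -2 -2  1 -1]
  Θ: [-1  0  0  0 -1  0  0]
  L: [ 0  1  3  1  2  0 -1]
  M: [ 1  0  0  1  0  0  1]
RREF → pivots at {h,D,Q,F} ⇒ r = 4
n=7, r=4 ⇒ 3 dimensionless groups

3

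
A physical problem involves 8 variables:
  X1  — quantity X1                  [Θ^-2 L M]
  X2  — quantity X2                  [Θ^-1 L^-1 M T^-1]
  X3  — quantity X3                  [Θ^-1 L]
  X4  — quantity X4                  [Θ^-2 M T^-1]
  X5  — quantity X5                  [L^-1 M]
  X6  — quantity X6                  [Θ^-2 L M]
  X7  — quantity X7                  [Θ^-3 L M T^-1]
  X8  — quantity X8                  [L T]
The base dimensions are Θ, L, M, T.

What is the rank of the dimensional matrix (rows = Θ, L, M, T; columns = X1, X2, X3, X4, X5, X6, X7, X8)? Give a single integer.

3

Exponent matrix [Θ,L,M,T] × [X1,X2,X3,X4,X5,X6,X7,X8]:
  Θ: [-2 -1 -1 -2  0 -2 -3  0]
  L: [ 1 -1  1  0 -1  1  1  1]
  M: [ 1  1  0  1  1  1  1  0]
  T: [ 0 -1  0 -1  0  0 -1  1]
Echelon form has 3 nonzero rows (pivots: X1,X2,X3)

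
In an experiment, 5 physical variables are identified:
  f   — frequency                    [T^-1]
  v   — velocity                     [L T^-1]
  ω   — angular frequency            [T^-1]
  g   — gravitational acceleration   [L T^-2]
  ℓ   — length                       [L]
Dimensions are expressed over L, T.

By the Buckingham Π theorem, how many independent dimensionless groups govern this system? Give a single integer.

3

Write exponents as rows L,T / cols f,v,ω,g,ℓ:
  L: [ 0  1  0  1  1]
  T: [-1 -1 -1 -2  0]
Row reduction gives pivot columns f,v; rank = 2
5 vars − rank 2 = 3 Π groups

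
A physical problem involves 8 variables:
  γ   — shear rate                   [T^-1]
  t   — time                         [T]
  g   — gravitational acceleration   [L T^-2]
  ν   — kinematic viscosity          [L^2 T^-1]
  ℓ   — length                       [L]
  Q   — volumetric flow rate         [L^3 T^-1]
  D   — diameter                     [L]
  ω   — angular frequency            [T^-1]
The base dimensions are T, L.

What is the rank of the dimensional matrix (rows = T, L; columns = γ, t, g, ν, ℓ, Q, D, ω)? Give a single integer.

Write exponents as rows T,L / cols γ,t,g,ν,ℓ,Q,D,ω:
  T: [-1  1 -2 -1  0 -1  0 -1]
  L: [ 0  0  1  2  1  3  1  0]
Echelon form has 2 nonzero rows (pivots: γ,g)

2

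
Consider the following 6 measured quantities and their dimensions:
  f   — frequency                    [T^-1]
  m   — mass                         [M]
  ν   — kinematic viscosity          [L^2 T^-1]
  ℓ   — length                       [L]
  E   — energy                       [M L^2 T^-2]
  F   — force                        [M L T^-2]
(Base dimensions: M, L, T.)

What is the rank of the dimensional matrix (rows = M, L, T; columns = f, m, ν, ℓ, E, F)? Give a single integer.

Dimensional matrix (M×L×T by f×m×ν×ℓ×E×F):
  M: [ 0  1  0  0  1  1]
  L: [ 0  0  2  1  2  1]
  T: [-1  0 -1  0 -2 -2]
Echelon form has 3 nonzero rows (pivots: f,m,ν)

3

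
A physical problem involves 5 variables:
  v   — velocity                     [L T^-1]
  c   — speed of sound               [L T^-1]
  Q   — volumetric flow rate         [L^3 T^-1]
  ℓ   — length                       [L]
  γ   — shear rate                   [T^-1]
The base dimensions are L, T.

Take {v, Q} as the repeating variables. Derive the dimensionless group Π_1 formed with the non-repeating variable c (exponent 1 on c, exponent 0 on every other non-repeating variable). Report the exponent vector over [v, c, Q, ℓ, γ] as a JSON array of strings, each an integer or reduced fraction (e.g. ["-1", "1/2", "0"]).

["-1", "1", "0", "0", "0"]

Dimensional matrix (L×T by v×c×Q×ℓ×γ):
  L: [ 1  1  3  1  0]
  T: [-1 -1 -1  0 -1]
RREF → pivots at {v,Q} ⇒ r = 2
Pivot set = {v,Q}, free = {c,ℓ,γ}
RREF:
  r0: [   1    1    0 -1/2  3/2]
  r1: [   0    0    1  1/2 -1/2]
Fix exponent of c at 1, ℓ at 0, γ at 0; solve each RREF row for its pivot's exponent:
  r0: exp(v) + (1)·1 = 0 ⇒ exp(v) = -1
  r1: exp(Q) + (0)·1 = 0 ⇒ exp(Q) = 0
Π_1 = v^-1 · c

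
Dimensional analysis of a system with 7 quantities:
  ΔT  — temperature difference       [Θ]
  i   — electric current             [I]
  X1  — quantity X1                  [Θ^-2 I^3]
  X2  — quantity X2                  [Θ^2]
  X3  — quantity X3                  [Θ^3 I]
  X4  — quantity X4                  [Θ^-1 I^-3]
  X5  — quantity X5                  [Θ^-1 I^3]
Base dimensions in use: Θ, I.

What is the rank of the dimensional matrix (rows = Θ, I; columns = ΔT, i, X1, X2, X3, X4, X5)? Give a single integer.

Exponent matrix [Θ,I] × [ΔT,i,X1,X2,X3,X4,X5]:
  Θ: [ 1  0 -2  2  3 -1 -1]
  I: [ 0  1  3  0  1 -3  3]
Row reduction gives pivot columns ΔT,i; rank = 2

2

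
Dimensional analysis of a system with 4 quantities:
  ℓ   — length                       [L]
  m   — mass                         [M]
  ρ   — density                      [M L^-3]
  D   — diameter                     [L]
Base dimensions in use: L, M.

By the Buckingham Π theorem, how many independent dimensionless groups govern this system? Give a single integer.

2

Write exponents as rows L,M / cols ℓ,m,ρ,D:
  L: [ 1  0 -3  1]
  M: [ 0  1  1  0]
Echelon form has 2 nonzero rows (pivots: ℓ,m)
n=4, r=2 ⇒ 2 dimensionless groups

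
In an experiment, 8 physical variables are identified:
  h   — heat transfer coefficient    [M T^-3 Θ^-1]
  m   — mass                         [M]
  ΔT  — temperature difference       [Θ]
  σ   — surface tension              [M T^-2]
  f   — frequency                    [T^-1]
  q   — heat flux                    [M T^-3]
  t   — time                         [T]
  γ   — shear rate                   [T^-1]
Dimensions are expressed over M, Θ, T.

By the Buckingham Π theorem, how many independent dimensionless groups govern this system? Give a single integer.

5

Dimensional matrix (M×Θ×T by h×m×ΔT×σ×f×q×t×γ):
  M: [ 1  1  0  1  0  1  0  0]
  Θ: [-1  0  1  0  0  0  0  0]
  T: [-3  0  0 -2 -1 -3  1 -1]
RREF → pivots at {h,m,ΔT} ⇒ r = 3
8 vars − rank 3 = 5 Π groups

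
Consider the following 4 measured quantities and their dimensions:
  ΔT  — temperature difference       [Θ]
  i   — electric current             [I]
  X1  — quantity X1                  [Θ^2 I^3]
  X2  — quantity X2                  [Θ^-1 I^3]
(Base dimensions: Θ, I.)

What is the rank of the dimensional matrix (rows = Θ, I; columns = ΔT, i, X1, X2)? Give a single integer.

Dimensional matrix (Θ×I by ΔT×i×X1×X2):
  Θ: [ 1  0  2 -1]
  I: [ 0  1  3  3]
Echelon form has 2 nonzero rows (pivots: ΔT,i)

2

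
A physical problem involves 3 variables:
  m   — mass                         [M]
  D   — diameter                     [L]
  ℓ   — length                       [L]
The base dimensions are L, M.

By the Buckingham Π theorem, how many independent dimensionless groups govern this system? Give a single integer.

Write exponents as rows L,M / cols m,D,ℓ:
  L: [ 0  1  1]
  M: [ 1  0  0]
RREF → pivots at {m,D} ⇒ r = 2
Π count = n − r = 3 − 2 = 1

1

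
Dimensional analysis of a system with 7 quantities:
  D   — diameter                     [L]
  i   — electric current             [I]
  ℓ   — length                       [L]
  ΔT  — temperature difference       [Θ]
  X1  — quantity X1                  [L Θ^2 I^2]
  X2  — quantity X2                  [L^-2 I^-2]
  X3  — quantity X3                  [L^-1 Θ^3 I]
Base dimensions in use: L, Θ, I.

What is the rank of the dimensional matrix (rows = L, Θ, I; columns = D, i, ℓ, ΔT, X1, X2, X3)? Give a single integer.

3

Write exponents as rows L,Θ,I / cols D,i,ℓ,ΔT,X1,X2,X3:
  L: [ 1  0  1  0  1 -2 -1]
  Θ: [ 0  0  0  1  2  0  3]
  I: [ 0  1  0  0  2 -2  1]
Row reduction gives pivot columns D,i,ΔT; rank = 3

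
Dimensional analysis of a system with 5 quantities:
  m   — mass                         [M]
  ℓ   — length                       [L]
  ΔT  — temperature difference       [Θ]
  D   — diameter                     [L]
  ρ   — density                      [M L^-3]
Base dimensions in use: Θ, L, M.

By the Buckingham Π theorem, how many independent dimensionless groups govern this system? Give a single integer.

Dimensional matrix (Θ×L×M by m×ℓ×ΔT×D×ρ):
  Θ: [ 0  0  1  0  0]
  L: [ 0  1  0  1 -3]
  M: [ 1  0  0  0  1]
Row reduction gives pivot columns m,ℓ,ΔT; rank = 3
Π count = n − r = 5 − 3 = 2

2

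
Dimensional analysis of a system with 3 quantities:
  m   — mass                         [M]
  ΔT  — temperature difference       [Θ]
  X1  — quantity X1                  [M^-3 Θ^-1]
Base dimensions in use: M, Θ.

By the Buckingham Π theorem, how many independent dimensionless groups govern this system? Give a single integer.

1

Write exponents as rows M,Θ / cols m,ΔT,X1:
  M: [ 1  0 -3]
  Θ: [ 0  1 -1]
Row reduction gives pivot columns m,ΔT; rank = 2
3 vars − rank 2 = 1 Π group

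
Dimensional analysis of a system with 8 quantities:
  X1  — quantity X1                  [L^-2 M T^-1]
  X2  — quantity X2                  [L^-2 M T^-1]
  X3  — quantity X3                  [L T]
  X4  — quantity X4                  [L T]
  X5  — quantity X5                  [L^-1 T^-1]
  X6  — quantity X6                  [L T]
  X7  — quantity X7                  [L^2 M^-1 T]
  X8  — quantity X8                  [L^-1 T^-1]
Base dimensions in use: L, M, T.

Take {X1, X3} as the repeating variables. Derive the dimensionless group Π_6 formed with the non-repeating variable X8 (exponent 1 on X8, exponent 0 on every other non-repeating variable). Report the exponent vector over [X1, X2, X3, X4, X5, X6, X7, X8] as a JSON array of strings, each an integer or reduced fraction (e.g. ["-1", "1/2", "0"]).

Write exponents as rows L,M,T / cols X1,X2,X3,X4,X5,X6,X7,X8:
  L: [-2 -2  1  1 -1  1  2 -1]
  M: [ 1  1  0  0  0  0 -1  0]
  T: [-1 -1  1  1 -1  1  1 -1]
RREF → pivots at {X1,X3} ⇒ r = 2
Pivot set = {X1,X3}, free = {X2,X4,X5,X6,X7,X8}
RREF:
  r0: [   1    1    0    0    0    0   -1    0]
  r1: [   0    0    1    1   -1    1    0   -1]
  r2: [   0    0    0    0    0    0    0    0]
Fix exponent of X8 at 1, X2 at 0, X4 at 0, X5 at 0, X6 at 0, X7 at 0; solve each RREF row for its pivot's exponent:
  r0: exp(X1) + (0)·1 = 0 ⇒ exp(X1) = 0
  r1: exp(X3) + (-1)·1 = 0 ⇒ exp(X3) = 1
Π_6 = X3 · X8

["0", "0", "1", "0", "0", "0", "0", "1"]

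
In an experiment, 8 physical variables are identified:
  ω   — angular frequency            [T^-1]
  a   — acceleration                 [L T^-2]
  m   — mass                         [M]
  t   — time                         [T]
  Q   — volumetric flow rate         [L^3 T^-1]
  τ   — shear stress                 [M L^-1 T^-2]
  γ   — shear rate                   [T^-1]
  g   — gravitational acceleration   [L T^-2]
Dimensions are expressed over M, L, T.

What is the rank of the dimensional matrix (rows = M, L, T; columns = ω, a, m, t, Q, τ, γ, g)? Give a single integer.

Dimensional matrix (M×L×T by ω×a×m×t×Q×τ×γ×g):
  M: [ 0  0  1  0  0  1  0  0]
  L: [ 0  1  0  0  3 -1  0  1]
  T: [-1 -2  0  1 -1 -2 -1 -2]
Row reduction gives pivot columns ω,a,m; rank = 3

3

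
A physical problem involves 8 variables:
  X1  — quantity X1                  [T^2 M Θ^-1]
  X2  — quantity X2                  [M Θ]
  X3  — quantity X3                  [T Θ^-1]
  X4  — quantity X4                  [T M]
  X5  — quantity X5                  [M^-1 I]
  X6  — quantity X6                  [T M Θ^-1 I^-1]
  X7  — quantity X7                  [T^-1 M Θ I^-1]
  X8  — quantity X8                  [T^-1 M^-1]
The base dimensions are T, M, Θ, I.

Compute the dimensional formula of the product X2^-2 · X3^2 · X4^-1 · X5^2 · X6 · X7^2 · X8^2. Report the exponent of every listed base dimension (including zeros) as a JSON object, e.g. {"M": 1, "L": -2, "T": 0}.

{"T": -2, "M": -4, "Θ": -3, "I": -1}

Exponent matrix [T,M,Θ,I] × [X1,X2,X3,X4,X5,X6,X7,X8]:
  T: [ 2  0  1  1  0  1 -1 -1]
  M: [ 1  1  0  1 -1  1  1 -1]
  Θ: [-1  1 -1  0  0 -1  1  0]
  I: [ 0  0  0  0  1 -1 -1  0]
  [T]: (-2)·0+(2)·1+(-1)·1+(2)·0+(1)·1+(2)·-1+(2)·-1 = -2
  [M]: (-2)·1+(2)·0+(-1)·1+(2)·-1+(1)·1+(2)·1+(2)·-1 = -4
  [Θ]: (-2)·1+(2)·-1+(-1)·0+(2)·0+(1)·-1+(2)·1+(2)·0 = -3
  [I]: (-2)·0+(2)·0+(-1)·0+(2)·1+(1)·-1+(2)·-1+(2)·0 = -1
⇒ T^-2 M^-4 Θ^-3 I^-1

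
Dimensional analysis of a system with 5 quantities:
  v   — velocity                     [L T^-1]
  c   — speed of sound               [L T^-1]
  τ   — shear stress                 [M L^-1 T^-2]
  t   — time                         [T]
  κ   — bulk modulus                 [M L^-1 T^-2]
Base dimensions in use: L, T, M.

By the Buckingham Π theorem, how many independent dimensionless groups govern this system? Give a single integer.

2

Exponent matrix [L,T,M] × [v,c,τ,t,κ]:
  L: [ 1  1 -1  0 -1]
  T: [-1 -1 -2  1 -2]
  M: [ 0  0  1  0  1]
RREF → pivots at {v,τ,t} ⇒ r = 3
5 vars − rank 3 = 2 Π groups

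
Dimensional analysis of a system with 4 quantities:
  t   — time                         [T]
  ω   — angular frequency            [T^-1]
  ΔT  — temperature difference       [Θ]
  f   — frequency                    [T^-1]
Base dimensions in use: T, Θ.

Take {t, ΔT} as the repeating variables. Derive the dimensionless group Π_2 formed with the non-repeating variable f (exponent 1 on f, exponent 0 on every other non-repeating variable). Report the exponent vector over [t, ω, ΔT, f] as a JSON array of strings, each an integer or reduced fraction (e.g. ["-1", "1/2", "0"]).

Exponent matrix [T,Θ] × [t,ω,ΔT,f]:
  T: [ 1 -1  0 -1]
  Θ: [ 0  0  1  0]
Echelon form has 2 nonzero rows (pivots: t,ΔT)
Repeat: t,ΔT; free: ω,f
RREF:
  r0: [   1   -1    0   -1]
  r1: [   0    0    1    0]
Fix exponent of f at 1, ω at 0; solve each RREF row for its pivot's exponent:
  r0: exp(t) + (-1)·1 = 0 ⇒ exp(t) = 1
  r1: exp(ΔT) + (0)·1 = 0 ⇒ exp(ΔT) = 0
Π_2 = t · f

["1", "0", "0", "1"]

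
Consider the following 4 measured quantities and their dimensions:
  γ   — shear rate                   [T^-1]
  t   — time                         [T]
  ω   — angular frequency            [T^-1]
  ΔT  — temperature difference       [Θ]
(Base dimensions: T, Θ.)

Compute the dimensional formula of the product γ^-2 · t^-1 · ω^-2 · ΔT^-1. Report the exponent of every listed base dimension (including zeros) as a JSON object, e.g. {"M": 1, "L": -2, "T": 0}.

{"T": 3, "Θ": -1}

Write exponents as rows T,Θ / cols γ,t,ω,ΔT:
  T: [-1  1 -1  0]
  Θ: [ 0  0  0  1]
  [T]: (-2)·-1+(-1)·1+(-2)·-1+(-1)·0 = 3
  [Θ]: (-2)·0+(-1)·0+(-2)·0+(-1)·1 = -1
⇒ T^3 Θ^-1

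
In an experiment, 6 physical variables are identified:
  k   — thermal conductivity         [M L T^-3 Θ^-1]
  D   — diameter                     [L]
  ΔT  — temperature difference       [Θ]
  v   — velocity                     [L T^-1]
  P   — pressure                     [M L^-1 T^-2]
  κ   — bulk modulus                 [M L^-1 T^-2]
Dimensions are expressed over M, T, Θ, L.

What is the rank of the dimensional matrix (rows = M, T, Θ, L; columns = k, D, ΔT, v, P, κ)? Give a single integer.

Exponent matrix [M,T,Θ,L] × [k,D,ΔT,v,P,κ]:
  M: [ 1  0  0  0  1  1]
  T: [-3  0  0 -1 -2 -2]
  Θ: [-1  0  1  0  0  0]
  L: [ 1  1  0  1 -1 -1]
Row reduction gives pivot columns k,D,ΔT,v; rank = 4

4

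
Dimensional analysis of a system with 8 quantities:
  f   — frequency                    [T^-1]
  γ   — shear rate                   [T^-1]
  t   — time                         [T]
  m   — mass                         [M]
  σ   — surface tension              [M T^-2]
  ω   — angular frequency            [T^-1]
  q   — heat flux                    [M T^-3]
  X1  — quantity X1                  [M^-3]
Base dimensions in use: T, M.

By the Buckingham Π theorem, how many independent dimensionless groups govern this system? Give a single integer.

Exponent matrix [T,M] × [f,γ,t,m,σ,ω,q,X1]:
  T: [-1 -1  1  0 -2 -1 -3  0]
  M: [ 0  0  0  1  1  0  1 -3]
Row reduction gives pivot columns f,m; rank = 2
8 vars − rank 2 = 6 Π groups

6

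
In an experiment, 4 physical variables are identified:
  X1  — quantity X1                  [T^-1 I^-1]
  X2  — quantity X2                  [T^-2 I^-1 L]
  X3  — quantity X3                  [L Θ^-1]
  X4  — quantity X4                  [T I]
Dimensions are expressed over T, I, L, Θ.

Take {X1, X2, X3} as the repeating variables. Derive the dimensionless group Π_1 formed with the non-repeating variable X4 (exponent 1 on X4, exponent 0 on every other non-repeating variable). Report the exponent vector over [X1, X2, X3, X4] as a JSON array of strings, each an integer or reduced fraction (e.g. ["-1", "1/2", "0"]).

Exponent matrix [T,I,L,Θ] × [X1,X2,X3,X4]:
  T: [-1 -2  0  1]
  I: [-1 -1  0  1]
  L: [ 0  1  1  0]
  Θ: [ 0  0 -1  0]
RREF → pivots at {X1,X2,X3} ⇒ r = 3
Pivot set = {X1,X2,X3}, free = {X4}
RREF:
  r0: [   1    0    0   -1]
  r1: [   0    1    0    0]
  r2: [   0    0    1    0]
  r3: [   0    0    0    0]
Fix exponent of X4 at 1; solve each RREF row for its pivot's exponent:
  r0: exp(X1) + (-1)·1 = 0 ⇒ exp(X1) = 1
  r1: exp(X2) + (0)·1 = 0 ⇒ exp(X2) = 0
  r2: exp(X3) + (0)·1 = 0 ⇒ exp(X3) = 0
Π_1 = X1 · X4

["1", "0", "0", "1"]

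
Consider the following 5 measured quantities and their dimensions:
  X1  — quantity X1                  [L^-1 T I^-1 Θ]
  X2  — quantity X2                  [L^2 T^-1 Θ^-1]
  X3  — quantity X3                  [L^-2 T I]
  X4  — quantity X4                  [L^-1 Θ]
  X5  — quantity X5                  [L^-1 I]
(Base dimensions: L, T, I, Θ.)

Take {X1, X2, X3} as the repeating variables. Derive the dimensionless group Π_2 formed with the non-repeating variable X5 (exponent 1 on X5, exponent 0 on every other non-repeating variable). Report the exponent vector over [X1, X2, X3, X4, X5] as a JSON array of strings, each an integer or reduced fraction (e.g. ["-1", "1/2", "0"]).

Write exponents as rows L,T,I,Θ / cols X1,X2,X3,X4,X5:
  L: [-1  2 -2 -1 -1]
  T: [ 1 -1  1  0  0]
  I: [-1  0  1  0  1]
  Θ: [ 1 -1  0  1  0]
RREF → pivots at {X1,X2,X3} ⇒ r = 3
Repeat: X1,X2,X3; free: X4,X5
RREF:
  r0: [   1    0    0   -1   -1]
  r1: [   0    1    0   -2   -1]
  r2: [   0    0    1   -1    0]
  r3: [   0    0    0    0    0]
Fix exponent of X5 at 1, X4 at 0; solve each RREF row for its pivot's exponent:
  r0: exp(X1) + (-1)·1 = 0 ⇒ exp(X1) = 1
  r1: exp(X2) + (-1)·1 = 0 ⇒ exp(X2) = 1
  r2: exp(X3) + (0)·1 = 0 ⇒ exp(X3) = 0
Π_2 = X1 · X2 · X5

["1", "1", "0", "0", "1"]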